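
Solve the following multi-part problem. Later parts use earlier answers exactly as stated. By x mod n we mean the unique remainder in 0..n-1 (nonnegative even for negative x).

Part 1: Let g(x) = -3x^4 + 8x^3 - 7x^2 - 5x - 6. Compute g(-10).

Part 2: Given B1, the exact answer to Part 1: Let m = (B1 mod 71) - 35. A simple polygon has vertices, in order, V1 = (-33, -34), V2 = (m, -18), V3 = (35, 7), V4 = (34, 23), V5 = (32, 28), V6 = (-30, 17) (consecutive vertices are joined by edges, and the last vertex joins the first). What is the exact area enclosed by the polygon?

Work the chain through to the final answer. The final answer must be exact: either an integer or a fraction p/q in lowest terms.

2568

Part 1: -3*(-10)^4 + 8*(-10)^3 - 7*(-10)^2 - 5*(-10)^1 - 6 = (-30000) + (-8000) + (-700) + (50) + (-6) = -38656; answer -38656
Part 2: B1 = -38656; m = 4; cross terms: (-33*-18 - 4*-34)=730, (4*7 - 35*-18)=658, (35*23 - 34*7)=567, (34*28 - 32*23)=216, (32*17 - -30*28)=1384, (-30*-34 - -33*17)=1581; twice the area = |5136| = 5136; area = 2568; answer 2568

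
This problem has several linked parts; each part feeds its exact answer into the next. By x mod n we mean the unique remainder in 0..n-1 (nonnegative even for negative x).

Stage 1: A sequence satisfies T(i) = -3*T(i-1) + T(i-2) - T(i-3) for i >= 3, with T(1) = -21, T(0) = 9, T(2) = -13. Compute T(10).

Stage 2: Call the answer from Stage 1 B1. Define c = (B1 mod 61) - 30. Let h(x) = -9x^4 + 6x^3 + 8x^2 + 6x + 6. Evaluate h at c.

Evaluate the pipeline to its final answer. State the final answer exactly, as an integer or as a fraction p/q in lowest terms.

Stage 1: T(3) = -3*(-13) + 1*(-21) - 1*(9) = 9; iterating: T(3)=9, T(4)=-19, T(5)=79, T(6)=-265, T(7)=893, T(8)=-3023, T(9)=10227, T(10)=-34597; answer -34597
Stage 2: B1 = -34597; c = 21; -9*(21)^4 + 6*(21)^3 + 8*(21)^2 + 6*(21)^1 + 6 = (-1750329) + (55566) + (3528) + (126) + (6) = -1691103; answer -1691103

-1691103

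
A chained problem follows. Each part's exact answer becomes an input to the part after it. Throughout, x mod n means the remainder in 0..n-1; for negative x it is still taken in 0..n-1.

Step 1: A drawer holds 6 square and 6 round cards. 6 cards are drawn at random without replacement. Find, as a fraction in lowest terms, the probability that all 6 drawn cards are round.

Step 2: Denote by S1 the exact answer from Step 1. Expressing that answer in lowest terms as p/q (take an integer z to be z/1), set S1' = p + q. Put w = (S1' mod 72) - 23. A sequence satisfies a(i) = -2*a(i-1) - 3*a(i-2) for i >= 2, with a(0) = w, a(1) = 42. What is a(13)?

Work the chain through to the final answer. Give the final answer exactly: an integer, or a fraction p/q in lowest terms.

Step 1: total draws C(12,6) = 924; favorable C(6,6) = 1; P = 1/924; answer 1/924
Step 2: S1 = 1/924; threaded value p + q = 925; w = 38; a(2) = -2*(42) - 3*(38) = -198; iterating: a(2)=-198, a(3)=270, a(4)=54, a(5)=-918, a(6)=1674, a(7)=-594, a(8)=-3834, a(9)=9450, a(10)=-7398, a(11)=-13554, a(12)=49302, a(13)=-57942; answer -57942

-57942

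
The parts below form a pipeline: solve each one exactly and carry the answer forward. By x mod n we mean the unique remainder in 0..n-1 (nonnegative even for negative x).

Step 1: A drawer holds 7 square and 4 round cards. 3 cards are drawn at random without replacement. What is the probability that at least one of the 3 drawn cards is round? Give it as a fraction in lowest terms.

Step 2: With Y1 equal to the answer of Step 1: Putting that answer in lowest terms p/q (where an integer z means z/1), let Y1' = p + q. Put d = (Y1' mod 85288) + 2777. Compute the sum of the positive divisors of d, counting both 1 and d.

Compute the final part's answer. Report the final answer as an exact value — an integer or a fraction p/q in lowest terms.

Step 1: total draws C(11,3) = 165; complement C(7,3) = 35; favorable 165 - 35 = 130; P = 26/33; answer 26/33
Step 2: Y1 = 26/33; threaded value p + q = 59; d = 2836; 2836 = 2^2 * 709; sigma = (1 + 2 + 4) * (1 + 709) = 7 * 710 = 4970; answer 4970

4970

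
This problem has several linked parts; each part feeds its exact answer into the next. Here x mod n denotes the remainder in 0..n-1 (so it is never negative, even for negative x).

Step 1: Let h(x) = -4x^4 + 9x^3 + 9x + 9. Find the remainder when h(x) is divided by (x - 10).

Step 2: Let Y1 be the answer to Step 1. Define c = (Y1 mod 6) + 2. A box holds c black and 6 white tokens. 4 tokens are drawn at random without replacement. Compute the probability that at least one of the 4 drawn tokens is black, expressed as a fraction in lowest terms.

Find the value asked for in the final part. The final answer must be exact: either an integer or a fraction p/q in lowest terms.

140/143

Step 1: remainder = value at the root: -4*(10)^4 + 9*(10)^3 + 9*(10)^1 + 9 = (-40000) + (9000) + (90) + (9) = -30901; answer -30901
Step 2: Y1 = -30901; c = 7; total draws C(13,4) = 715; complement C(6,4) = 15; favorable 715 - 15 = 700; P = 140/143; answer 140/143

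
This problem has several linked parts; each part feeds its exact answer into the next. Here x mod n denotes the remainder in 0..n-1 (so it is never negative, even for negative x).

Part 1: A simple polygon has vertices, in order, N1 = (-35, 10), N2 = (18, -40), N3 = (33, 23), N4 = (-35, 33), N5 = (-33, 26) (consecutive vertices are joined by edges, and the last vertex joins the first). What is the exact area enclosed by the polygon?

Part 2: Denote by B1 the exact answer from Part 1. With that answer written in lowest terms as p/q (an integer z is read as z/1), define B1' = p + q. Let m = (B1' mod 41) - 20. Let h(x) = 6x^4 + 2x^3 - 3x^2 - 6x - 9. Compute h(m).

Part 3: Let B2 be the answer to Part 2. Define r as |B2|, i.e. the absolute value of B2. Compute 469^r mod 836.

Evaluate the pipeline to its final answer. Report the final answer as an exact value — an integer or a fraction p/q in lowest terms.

Part 1: cross terms: (-35*-40 - 18*10)=1220, (18*23 - 33*-40)=1734, (33*33 - -35*23)=1894, (-35*26 - -33*33)=179, (-33*10 - -35*26)=580; twice the area = |5607| = 5607; area = 5607/2; answer 5607/2
Part 2: B1 = 5607/2; threaded value p + q = 5609; m = 13; 6*(13)^4 + 2*(13)^3 - 3*(13)^2 - 6*(13)^1 - 9 = (171366) + (4394) + (-507) + (-78) + (-9) = 175166; answer 175166
Part 3: B2 = 175166; r = 175166; squarings mod 836: 469^1=469, 469^2=93, 469^4=289, 469^8=757, 469^16=389, 469^32=5, 469^64=25, 469^128=625, 469^256=213, 469^512=225, 469^1024=465, 469^2048=537, 469^4096=785, 469^8192=93, 469^16384=289, 469^32768=757, 469^65536=389, 469^131072=5; 469^175166 = 469^2 * 469^4 * 469^8 * 469^16 * 469^32 * 469^1024 * 469^2048 * 469^8192 * 469^32768 * 469^131072 = 301 (mod 836); answer 301

301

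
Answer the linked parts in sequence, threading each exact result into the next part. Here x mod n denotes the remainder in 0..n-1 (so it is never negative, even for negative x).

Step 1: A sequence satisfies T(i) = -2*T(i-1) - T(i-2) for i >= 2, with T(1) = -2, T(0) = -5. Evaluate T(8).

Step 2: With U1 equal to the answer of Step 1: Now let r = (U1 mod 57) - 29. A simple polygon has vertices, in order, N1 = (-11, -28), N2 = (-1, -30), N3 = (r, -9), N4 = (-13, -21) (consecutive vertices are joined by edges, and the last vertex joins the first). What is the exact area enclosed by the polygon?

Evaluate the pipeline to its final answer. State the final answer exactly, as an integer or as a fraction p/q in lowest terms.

Step 1: T(2) = -2*(-2) - 1*(-5) = 9; iterating: T(2)=9, T(3)=-16, T(4)=23, T(5)=-30, T(6)=37, T(7)=-44, T(8)=51; answer 51
Step 2: U1 = 51; r = 22; cross terms: (-11*-30 - -1*-28)=302, (-1*-9 - 22*-30)=669, (22*-21 - -13*-9)=-579, (-13*-28 - -11*-21)=133; twice the area = |525| = 525; area = 525/2; answer 525/2

525/2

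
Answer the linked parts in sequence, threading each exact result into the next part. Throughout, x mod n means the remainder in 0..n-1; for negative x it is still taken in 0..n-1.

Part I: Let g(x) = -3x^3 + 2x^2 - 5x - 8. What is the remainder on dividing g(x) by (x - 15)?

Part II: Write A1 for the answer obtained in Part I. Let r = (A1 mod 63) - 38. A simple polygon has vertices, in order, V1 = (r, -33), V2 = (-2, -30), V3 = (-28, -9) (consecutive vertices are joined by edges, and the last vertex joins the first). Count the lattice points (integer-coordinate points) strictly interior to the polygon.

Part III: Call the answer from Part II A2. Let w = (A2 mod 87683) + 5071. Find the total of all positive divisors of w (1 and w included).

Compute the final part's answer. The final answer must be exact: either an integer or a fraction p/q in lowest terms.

5414

Part I: remainder = value at the root: -3*(15)^3 + 2*(15)^2 - 5*(15)^1 - 8 = (-10125) + (450) + (-75) + (-8) = -9758; answer -9758
Part II: A1 = -9758; r = -31; cross terms: (-31*-30 - -2*-33)=864, (-2*-9 - -28*-30)=-822, (-28*-33 - -31*-9)=645; twice the area = |687| = 687; area = 687/2; boundary points = 1 + 1 + 3 = 5; strictly interior points = area - boundary/2 + 1 = 342; answer 342
Part III: A2 = 342; w = 5413; 5413 is prime, so its only divisors are 1 and 5413; sigma = 1 + 5413 = 5414; answer 5414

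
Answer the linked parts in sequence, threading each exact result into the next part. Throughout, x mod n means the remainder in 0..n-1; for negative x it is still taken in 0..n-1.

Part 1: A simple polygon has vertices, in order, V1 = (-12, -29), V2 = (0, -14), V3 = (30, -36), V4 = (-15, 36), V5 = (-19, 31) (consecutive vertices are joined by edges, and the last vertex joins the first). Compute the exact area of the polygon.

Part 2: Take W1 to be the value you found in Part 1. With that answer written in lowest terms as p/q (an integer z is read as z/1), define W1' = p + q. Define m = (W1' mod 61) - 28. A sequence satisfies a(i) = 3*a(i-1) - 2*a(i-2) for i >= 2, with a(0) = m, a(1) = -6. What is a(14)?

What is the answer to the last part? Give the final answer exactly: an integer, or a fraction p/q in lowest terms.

-262118

Part 1: cross terms: (-12*-14 - 0*-29)=168, (0*-36 - 30*-14)=420, (30*36 - -15*-36)=540, (-15*31 - -19*36)=219, (-19*-29 - -12*31)=923; twice the area = |2270| = 2270; area = 1135; answer 1135
Part 2: W1 = 1135; threaded value p + q = 1136; m = 10; a(2) = 3*(-6) - 2*(10) = -38; iterating: a(2)=-38, a(3)=-102, a(4)=-230, a(5)=-486, a(6)=-998, a(7)=-2022, a(8)=-4070, a(9)=-8166, a(10)=-16358, a(11)=-32742, a(12)=-65510, a(13)=-131046, a(14)=-262118; answer -262118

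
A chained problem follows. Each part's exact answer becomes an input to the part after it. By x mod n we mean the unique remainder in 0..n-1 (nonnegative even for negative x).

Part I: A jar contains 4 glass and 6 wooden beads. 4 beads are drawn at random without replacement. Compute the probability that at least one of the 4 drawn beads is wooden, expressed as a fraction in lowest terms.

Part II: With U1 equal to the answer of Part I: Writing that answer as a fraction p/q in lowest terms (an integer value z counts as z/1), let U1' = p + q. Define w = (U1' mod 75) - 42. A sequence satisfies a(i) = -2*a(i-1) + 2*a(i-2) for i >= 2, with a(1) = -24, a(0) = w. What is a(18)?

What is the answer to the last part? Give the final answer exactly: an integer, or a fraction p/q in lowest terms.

Part I: total draws C(10,4) = 210; complement C(4,4) = 1; favorable 210 - 1 = 209; P = 209/210; answer 209/210
Part II: U1 = 209/210; threaded value p + q = 419; w = 2; a(2) = -2*(-24) + 2*(2) = 52; iterating: a(2)=52, a(3)=-152, a(4)=408, a(5)=-1120, a(6)=3056, a(7)=-8352, a(8)=22816, a(9)=-62336, a(10)=170304, a(11)=-465280, a(12)=1271168, a(13)=-3472896, a(14)=9488128, a(15)=-25922048, a(16)=70820352, a(17)=-193484800, a(18)=528610304; answer 528610304

528610304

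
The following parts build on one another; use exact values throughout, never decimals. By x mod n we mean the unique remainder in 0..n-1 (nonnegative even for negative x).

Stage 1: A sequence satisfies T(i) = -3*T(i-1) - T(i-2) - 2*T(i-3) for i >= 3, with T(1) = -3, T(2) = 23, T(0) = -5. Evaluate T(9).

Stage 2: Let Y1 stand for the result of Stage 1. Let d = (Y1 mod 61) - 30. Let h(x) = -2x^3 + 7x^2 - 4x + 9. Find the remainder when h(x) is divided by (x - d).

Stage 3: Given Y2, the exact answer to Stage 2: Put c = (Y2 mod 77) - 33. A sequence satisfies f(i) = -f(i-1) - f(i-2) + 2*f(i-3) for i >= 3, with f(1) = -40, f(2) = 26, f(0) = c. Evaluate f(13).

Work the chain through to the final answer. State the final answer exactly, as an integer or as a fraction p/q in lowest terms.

500

Stage 1: T(3) = -3*(23) - 1*(-3) - 2*(-5) = -56; iterating: T(3)=-56, T(4)=151, T(5)=-443, T(6)=1290, T(7)=-3729, T(8)=10783, T(9)=-31200; answer -31200
Stage 2: Y1 = -31200; d = 2; remainder = value at the root: -2*(2)^3 + 7*(2)^2 - 4*(2)^1 + 9 = (-16) + (28) + (-8) + (9) = 13; answer 13
Stage 3: Y2 = 13; c = -20; f(3) = -1*(26) - 1*(-40) + 2*(-20) = -26; iterating: f(3)=-26, f(4)=-80, f(5)=158, f(6)=-130, f(7)=-188, f(8)=634, f(9)=-706, f(10)=-304, f(11)=2278, f(12)=-3386, f(13)=500; answer 500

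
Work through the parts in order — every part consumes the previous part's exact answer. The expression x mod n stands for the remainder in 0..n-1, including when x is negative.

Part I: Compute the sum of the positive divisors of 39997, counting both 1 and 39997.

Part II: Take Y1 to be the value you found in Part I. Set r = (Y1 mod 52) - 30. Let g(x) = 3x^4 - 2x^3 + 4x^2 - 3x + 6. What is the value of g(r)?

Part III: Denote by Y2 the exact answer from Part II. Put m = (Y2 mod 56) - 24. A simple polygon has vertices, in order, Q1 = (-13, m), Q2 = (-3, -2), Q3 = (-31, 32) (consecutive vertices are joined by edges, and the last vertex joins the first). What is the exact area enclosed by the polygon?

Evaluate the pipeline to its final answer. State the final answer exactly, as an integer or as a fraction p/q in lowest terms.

198

Part I: 39997 = 23 * 37 * 47; sigma = (1 + 23) * (1 + 37) * (1 + 47) = 24 * 38 * 48 = 43776; answer 43776
Part II: Y1 = 43776; r = 14; 3*(14)^4 - 2*(14)^3 + 4*(14)^2 - 3*(14)^1 + 6 = (115248) + (-5488) + (784) + (-42) + (6) = 110508; answer 110508
Part III: Y2 = 110508; m = -4; cross terms: (-13*-2 - -3*-4)=14, (-3*32 - -31*-2)=-158, (-31*-4 - -13*32)=540; twice the area = |396| = 396; area = 198; answer 198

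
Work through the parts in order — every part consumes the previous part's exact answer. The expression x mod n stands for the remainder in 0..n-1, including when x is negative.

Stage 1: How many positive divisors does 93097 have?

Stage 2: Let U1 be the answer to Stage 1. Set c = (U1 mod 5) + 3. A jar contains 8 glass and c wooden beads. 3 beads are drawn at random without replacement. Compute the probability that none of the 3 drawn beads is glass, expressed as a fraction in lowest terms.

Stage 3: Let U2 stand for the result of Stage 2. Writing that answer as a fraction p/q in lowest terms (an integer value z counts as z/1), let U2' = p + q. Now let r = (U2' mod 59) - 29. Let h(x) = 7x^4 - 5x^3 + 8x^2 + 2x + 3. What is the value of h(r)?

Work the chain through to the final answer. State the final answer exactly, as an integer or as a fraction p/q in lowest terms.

Stage 1: 93097 is prime, so its only divisors are 1 and 93097; count = 2; answer 2
Stage 2: U1 = 2; c = 5; total draws C(13,3) = 286; favorable C(5,3) = 10; P = 5/143; answer 5/143
Stage 3: U2 = 5/143; threaded value p + q = 148; r = 1; 7*(1)^4 - 5*(1)^3 + 8*(1)^2 + 2*(1)^1 + 3 = (7) + (-5) + (8) + (2) + (3) = 15; answer 15

15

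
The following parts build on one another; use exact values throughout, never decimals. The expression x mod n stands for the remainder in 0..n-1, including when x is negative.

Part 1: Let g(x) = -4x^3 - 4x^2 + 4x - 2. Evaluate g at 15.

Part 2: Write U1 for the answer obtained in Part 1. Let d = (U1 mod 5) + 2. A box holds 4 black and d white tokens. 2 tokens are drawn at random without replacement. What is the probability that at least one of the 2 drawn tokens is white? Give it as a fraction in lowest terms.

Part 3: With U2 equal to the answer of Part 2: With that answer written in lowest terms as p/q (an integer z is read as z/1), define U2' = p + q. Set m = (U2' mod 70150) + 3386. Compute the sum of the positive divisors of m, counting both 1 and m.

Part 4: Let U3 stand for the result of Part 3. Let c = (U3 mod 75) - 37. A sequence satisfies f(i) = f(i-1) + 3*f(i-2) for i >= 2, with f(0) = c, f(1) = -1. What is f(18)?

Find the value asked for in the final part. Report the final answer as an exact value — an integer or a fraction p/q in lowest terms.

38614289

Part 1: -4*(15)^3 - 4*(15)^2 + 4*(15)^1 - 2 = (-13500) + (-900) + (60) + (-2) = -14342; answer -14342
Part 2: U1 = -14342; d = 5; total draws C(9,2) = 36; complement C(4,2) = 6; favorable 36 - 6 = 30; P = 5/6; answer 5/6
Part 3: U2 = 5/6; threaded value p + q = 11; m = 3397; 3397 = 43 * 79; sigma = (1 + 43) * (1 + 79) = 44 * 80 = 3520; answer 3520
Part 4: U3 = 3520; c = 33; f(2) = 1*(-1) + 3*(33) = 98; iterating: f(2)=98, f(3)=95, f(4)=389, f(5)=674, f(6)=1841, f(7)=3863, f(8)=9386, f(9)=20975, f(10)=49133, f(11)=112058, f(12)=259457, f(13)=595631, f(14)=1374002, f(15)=3160895, f(16)=7282901, f(17)=16765586, f(18)=38614289; answer 38614289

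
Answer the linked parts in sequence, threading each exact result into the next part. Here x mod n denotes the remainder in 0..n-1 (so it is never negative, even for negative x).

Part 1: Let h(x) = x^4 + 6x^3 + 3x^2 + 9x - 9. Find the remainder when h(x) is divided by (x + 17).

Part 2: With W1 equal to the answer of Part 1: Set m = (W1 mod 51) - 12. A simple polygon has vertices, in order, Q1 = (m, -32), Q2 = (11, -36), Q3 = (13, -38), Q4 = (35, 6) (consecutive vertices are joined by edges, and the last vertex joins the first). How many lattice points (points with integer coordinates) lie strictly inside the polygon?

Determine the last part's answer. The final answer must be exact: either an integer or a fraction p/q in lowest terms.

59

Part 1: remainder = value at the root: 1*(-17)^4 + 6*(-17)^3 + 3*(-17)^2 + 9*(-17)^1 - 9 = (83521) + (-29478) + (867) + (-153) + (-9) = 54748; answer 54748
Part 2: W1 = 54748; m = 13; cross terms: (13*-36 - 11*-32)=-116, (11*-38 - 13*-36)=50, (13*6 - 35*-38)=1408, (35*-32 - 13*6)=-1198; twice the area = |144| = 144; area = 72; boundary points = 2 + 2 + 22 + 2 = 28; strictly interior points = area - boundary/2 + 1 = 59; answer 59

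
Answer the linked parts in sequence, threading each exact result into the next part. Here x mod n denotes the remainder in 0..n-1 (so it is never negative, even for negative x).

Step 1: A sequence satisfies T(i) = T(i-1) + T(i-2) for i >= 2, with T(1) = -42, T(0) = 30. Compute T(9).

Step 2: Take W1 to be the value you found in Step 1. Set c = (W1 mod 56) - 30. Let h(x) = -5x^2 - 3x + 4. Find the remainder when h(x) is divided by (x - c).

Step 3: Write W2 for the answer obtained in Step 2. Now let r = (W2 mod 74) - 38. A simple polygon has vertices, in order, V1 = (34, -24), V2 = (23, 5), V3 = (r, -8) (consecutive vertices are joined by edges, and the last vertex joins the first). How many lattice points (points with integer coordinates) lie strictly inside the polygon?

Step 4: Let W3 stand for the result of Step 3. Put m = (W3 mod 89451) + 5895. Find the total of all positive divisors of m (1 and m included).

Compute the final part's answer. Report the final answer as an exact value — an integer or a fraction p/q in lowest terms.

Step 1: T(2) = 1*(-42) + 1*(30) = -12; iterating: T(2)=-12, T(3)=-54, T(4)=-66, T(5)=-120, T(6)=-186, T(7)=-306, T(8)=-492, T(9)=-798; answer -798
Step 2: W1 = -798; c = 12; remainder = value at the root: -5*(12)^2 - 3*(12)^1 + 4 = (-720) + (-36) + (4) = -752; answer -752
Step 3: W2 = -752; r = 24; cross terms: (34*5 - 23*-24)=722, (23*-8 - 24*5)=-304, (24*-24 - 34*-8)=-304; twice the area = |114| = 114; area = 57; boundary points = 1 + 1 + 2 = 4; strictly interior points = area - boundary/2 + 1 = 56; answer 56
Step 4: W3 = 56; m = 5951; 5951 = 11 * 541; sigma = (1 + 11) * (1 + 541) = 12 * 542 = 6504; answer 6504

6504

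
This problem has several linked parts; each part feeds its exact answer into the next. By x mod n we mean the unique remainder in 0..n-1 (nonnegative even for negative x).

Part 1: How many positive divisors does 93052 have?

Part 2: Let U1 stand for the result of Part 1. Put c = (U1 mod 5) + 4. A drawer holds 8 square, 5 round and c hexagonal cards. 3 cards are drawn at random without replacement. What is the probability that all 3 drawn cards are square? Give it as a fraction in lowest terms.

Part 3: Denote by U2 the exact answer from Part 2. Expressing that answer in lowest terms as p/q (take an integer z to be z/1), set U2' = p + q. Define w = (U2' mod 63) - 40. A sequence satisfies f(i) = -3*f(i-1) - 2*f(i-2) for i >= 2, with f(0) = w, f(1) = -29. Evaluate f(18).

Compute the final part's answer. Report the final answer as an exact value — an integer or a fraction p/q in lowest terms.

Part 1: 93052 = 2^2 * 43 * 541; number of divisors = (2+1) * (1+1) * (1+1) = 12; answer 12
Part 2: U1 = 12; c = 6; total draws C(19,3) = 969; favorable C(8,3) = 56; P = 56/969; answer 56/969
Part 3: U2 = 56/969; threaded value p + q = 1025; w = -23; f(2) = -3*(-29) - 2*(-23) = 133; iterating: f(2)=133, f(3)=-341, f(4)=757, f(5)=-1589, f(6)=3253, f(7)=-6581, f(8)=13237, f(9)=-26549, f(10)=53173, f(11)=-106421, f(12)=212917, f(13)=-425909, f(14)=851893, f(15)=-1703861, f(16)=3407797, f(17)=-6815669, f(18)=13631413; answer 13631413

13631413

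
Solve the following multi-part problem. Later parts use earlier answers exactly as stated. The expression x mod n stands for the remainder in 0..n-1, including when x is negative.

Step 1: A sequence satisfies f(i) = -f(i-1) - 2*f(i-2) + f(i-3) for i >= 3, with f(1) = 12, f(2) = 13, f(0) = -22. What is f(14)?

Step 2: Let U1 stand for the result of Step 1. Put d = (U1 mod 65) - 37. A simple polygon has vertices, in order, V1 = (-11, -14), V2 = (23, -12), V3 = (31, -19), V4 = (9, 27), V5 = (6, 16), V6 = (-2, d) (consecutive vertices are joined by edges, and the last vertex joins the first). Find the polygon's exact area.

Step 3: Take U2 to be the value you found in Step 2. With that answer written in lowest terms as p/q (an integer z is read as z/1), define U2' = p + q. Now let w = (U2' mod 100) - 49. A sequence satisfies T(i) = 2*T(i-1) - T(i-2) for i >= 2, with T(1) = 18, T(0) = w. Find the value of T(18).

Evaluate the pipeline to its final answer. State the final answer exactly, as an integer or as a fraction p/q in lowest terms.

Step 1: f(3) = -1*(13) - 2*(12) + 1*(-22) = -59; iterating: f(3)=-59, f(4)=45, f(5)=86, f(6)=-235, f(7)=108, f(8)=448, f(9)=-899, f(10)=111, f(11)=2135, f(12)=-3256, f(13)=-903, f(14)=9550; answer 9550
Step 2: U1 = 9550; d = 23; cross terms: (-11*-12 - 23*-14)=454, (23*-19 - 31*-12)=-65, (31*27 - 9*-19)=1008, (9*16 - 6*27)=-18, (6*23 - -2*16)=170, (-2*-14 - -11*23)=281; twice the area = |1830| = 1830; area = 915; answer 915
Step 3: U2 = 915; threaded value p + q = 916; w = -33; T(2) = 2*(18) - 1*(-33) = 69; iterating: T(2)=69, T(3)=120, T(4)=171, T(5)=222, T(6)=273, T(7)=324, T(8)=375, T(9)=426, T(10)=477, T(11)=528, T(12)=579, T(13)=630, T(14)=681, T(15)=732, T(16)=783, T(17)=834, T(18)=885; answer 885

885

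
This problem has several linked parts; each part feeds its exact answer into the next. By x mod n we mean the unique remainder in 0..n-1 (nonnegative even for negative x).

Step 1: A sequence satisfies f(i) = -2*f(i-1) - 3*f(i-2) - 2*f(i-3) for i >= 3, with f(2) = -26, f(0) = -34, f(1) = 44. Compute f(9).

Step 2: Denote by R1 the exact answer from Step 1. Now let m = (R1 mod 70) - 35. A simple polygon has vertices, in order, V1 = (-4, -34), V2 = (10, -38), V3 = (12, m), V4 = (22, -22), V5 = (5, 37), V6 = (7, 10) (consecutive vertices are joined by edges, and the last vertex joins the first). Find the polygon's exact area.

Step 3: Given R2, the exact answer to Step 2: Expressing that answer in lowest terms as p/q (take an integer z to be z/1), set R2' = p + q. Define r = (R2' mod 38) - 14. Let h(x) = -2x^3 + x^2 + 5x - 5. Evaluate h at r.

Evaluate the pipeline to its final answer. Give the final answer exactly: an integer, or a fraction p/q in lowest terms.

Step 1: f(3) = -2*(-26) - 3*(44) - 2*(-34) = -12; iterating: f(3)=-12, f(4)=14, f(5)=60, f(6)=-138, f(7)=68, f(8)=158, f(9)=-244; answer -244
Step 2: R1 = -244; m = 1; cross terms: (-4*-38 - 10*-34)=492, (10*1 - 12*-38)=466, (12*-22 - 22*1)=-286, (22*37 - 5*-22)=924, (5*10 - 7*37)=-209, (7*-34 - -4*10)=-198; twice the area = |1189| = 1189; area = 1189/2; answer 1189/2
Step 3: R2 = 1189/2; threaded value p + q = 1191; r = -1; -2*(-1)^3 + 1*(-1)^2 + 5*(-1)^1 - 5 = (2) + (1) + (-5) + (-5) = -7; answer -7

-7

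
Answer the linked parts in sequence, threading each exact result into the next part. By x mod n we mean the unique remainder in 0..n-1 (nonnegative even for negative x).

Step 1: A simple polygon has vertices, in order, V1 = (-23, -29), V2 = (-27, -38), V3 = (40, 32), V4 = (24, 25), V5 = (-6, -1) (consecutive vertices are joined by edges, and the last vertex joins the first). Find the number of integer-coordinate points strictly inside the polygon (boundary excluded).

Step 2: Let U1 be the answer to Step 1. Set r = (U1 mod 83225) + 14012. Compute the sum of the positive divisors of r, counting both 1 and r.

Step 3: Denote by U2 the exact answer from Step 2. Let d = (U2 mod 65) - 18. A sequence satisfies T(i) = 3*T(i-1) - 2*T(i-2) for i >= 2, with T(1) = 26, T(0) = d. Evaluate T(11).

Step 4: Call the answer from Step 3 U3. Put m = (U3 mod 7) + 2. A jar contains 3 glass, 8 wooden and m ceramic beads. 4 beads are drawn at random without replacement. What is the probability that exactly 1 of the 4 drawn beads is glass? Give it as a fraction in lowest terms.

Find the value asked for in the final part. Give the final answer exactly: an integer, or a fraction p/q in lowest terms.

Step 1: cross terms: (-23*-38 - -27*-29)=91, (-27*32 - 40*-38)=656, (40*25 - 24*32)=232, (24*-1 - -6*25)=126, (-6*-29 - -23*-1)=151; twice the area = |1256| = 1256; area = 628; boundary points = 1 + 1 + 1 + 2 + 1 = 6; strictly interior points = area - boundary/2 + 1 = 626; answer 626
Step 2: U1 = 626; r = 14638; 14638 = 2 * 13 * 563; sigma = (1 + 2) * (1 + 13) * (1 + 563) = 3 * 14 * 564 = 23688; answer 23688
Step 3: U2 = 23688; d = 10; T(2) = 3*(26) - 2*(10) = 58; iterating: T(2)=58, T(3)=122, T(4)=250, T(5)=506, T(6)=1018, T(7)=2042, T(8)=4090, T(9)=8186, T(10)=16378, T(11)=32762; answer 32762
Step 4: U3 = 32762; m = 4; total draws C(15,4) = 1365; favorable C(3,1)*C(12,3) = 660; P = 44/91; answer 44/91

44/91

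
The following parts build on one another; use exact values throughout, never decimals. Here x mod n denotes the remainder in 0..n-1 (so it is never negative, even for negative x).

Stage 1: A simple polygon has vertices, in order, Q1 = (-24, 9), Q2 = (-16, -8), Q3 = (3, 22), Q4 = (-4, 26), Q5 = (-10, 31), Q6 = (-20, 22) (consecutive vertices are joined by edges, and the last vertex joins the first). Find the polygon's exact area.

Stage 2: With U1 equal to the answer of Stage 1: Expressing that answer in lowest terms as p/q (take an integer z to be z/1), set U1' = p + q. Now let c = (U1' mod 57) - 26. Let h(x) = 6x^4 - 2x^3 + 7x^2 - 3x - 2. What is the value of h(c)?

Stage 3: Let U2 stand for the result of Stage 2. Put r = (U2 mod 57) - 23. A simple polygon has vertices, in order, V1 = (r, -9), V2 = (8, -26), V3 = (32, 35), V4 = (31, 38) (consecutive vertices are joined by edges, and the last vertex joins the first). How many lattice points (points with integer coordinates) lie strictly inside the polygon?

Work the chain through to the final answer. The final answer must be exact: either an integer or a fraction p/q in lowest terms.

165

Stage 1: cross terms: (-24*-8 - -16*9)=336, (-16*22 - 3*-8)=-328, (3*26 - -4*22)=166, (-4*31 - -10*26)=136, (-10*22 - -20*31)=400, (-20*9 - -24*22)=348; twice the area = |1058| = 1058; area = 529; answer 529
Stage 2: U1 = 529; threaded value p + q = 530; c = -9; 6*(-9)^4 - 2*(-9)^3 + 7*(-9)^2 - 3*(-9)^1 - 2 = (39366) + (1458) + (567) + (27) + (-2) = 41416; answer 41416
Stage 3: U2 = 41416; r = 11; cross terms: (11*-26 - 8*-9)=-214, (8*35 - 32*-26)=1112, (32*38 - 31*35)=131, (31*-9 - 11*38)=-697; twice the area = |332| = 332; area = 166; boundary points = 1 + 1 + 1 + 1 = 4; strictly interior points = area - boundary/2 + 1 = 165; answer 165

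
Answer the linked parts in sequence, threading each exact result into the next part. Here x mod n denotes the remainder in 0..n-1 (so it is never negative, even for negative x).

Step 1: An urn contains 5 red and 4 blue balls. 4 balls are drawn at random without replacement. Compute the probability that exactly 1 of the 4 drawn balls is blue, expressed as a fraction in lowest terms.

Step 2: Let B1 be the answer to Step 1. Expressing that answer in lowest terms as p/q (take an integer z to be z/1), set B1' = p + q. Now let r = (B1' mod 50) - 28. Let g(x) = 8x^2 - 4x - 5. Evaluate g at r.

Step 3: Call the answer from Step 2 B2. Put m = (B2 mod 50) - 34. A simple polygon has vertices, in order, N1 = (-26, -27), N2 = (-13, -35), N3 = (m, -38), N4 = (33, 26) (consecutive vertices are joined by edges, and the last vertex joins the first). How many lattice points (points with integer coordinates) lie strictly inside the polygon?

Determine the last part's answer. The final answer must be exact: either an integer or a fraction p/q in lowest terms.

Step 1: total draws C(9,4) = 126; favorable C(4,1)*C(5,3) = 40; P = 20/63; answer 20/63
Step 2: B1 = 20/63; threaded value p + q = 83; r = 5; 8*(5)^2 - 4*(5)^1 - 5 = (200) + (-20) + (-5) = 175; answer 175
Step 3: B2 = 175; m = -9; cross terms: (-26*-35 - -13*-27)=559, (-13*-38 - -9*-35)=179, (-9*26 - 33*-38)=1020, (33*-27 - -26*26)=-215; twice the area = |1543| = 1543; area = 1543/2; boundary points = 1 + 1 + 2 + 1 = 5; strictly interior points = area - boundary/2 + 1 = 770; answer 770

770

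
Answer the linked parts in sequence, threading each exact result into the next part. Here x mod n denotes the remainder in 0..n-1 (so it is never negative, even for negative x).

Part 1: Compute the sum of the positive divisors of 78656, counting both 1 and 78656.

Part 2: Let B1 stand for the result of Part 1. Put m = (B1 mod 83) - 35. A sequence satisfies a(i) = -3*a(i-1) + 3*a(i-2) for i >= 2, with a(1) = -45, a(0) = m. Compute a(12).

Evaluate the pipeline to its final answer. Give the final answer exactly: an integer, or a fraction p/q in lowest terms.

39395889

Part 1: 78656 = 2^6 * 1229; sigma = (1 + 2 + 4 + 8 + 16 + 32 + 64) * (1 + 1229) = 127 * 1230 = 156210; answer 156210
Part 2: B1 = 156210; m = -31; a(2) = -3*(-45) + 3*(-31) = 42; iterating: a(2)=42, a(3)=-261, a(4)=909, a(5)=-3510, a(6)=13257, a(7)=-50301, a(8)=190674, a(9)=-722925, a(10)=2740797, a(11)=-10391166, a(12)=39395889; answer 39395889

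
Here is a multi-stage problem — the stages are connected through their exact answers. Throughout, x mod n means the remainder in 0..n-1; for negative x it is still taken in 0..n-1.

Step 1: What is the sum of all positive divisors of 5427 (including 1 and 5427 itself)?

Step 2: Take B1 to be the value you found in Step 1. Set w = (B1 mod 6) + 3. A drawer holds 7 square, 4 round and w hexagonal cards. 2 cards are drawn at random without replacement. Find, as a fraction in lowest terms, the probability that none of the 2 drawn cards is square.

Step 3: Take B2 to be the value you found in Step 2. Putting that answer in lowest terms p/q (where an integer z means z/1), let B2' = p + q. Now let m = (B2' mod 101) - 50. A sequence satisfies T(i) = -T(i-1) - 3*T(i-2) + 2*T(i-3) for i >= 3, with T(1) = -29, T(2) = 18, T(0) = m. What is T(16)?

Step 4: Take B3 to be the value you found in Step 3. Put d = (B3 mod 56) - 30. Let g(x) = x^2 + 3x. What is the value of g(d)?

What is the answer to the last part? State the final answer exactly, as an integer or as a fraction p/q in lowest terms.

550

Step 1: 5427 = 3^4 * 67; sigma = (1 + 3 + 9 + 27 + 81) * (1 + 67) = 121 * 68 = 8228; answer 8228
Step 2: B1 = 8228; w = 5; total draws C(16,2) = 120; favorable C(9,2) = 36; P = 3/10; answer 3/10
Step 3: B2 = 3/10; threaded value p + q = 13; m = -37; T(3) = -1*(18) - 3*(-29) + 2*(-37) = -5; iterating: T(3)=-5, T(4)=-107, T(5)=158, T(6)=153, T(7)=-841, T(8)=698, T(9)=2131, T(10)=-5907, T(11)=910, T(12)=21073, T(13)=-35617, T(14)=-25782, T(15)=174779, T(16)=-168667; answer -168667
Step 4: B3 = -168667; d = -25; 1*(-25)^2 + 3*(-25)^1 = (625) + (-75) = 550; answer 550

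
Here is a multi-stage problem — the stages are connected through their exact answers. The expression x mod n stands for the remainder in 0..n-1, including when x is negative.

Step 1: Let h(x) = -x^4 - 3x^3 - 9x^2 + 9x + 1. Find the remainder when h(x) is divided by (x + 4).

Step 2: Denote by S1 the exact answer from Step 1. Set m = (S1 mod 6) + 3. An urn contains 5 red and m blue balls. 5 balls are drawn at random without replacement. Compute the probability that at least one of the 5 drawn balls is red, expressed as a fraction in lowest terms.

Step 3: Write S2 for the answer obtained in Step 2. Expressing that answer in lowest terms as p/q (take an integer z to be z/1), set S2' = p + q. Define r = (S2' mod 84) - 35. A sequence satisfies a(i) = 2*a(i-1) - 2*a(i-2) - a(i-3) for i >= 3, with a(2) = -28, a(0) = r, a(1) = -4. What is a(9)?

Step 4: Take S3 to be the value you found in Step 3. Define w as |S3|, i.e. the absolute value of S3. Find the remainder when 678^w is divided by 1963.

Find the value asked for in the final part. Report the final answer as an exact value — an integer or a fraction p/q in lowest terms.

Step 1: remainder = value at the root: -1*(-4)^4 - 3*(-4)^3 - 9*(-4)^2 + 9*(-4)^1 + 1 = (-256) + (192) + (-144) + (-36) + (1) = -243; answer -243
Step 2: S1 = -243; m = 6; total draws C(11,5) = 462; complement C(6,5) = 6; favorable 462 - 6 = 456; P = 76/77; answer 76/77
Step 3: S2 = 76/77; threaded value p + q = 153; r = 34; a(3) = 2*(-28) - 2*(-4) - 1*(34) = -82; iterating: a(3)=-82, a(4)=-104, a(5)=-16, a(6)=258, a(7)=652, a(8)=804, a(9)=46; answer 46
Step 4: S3 = 46; w = 46; squarings mod 1963: 678^1=678, 678^2=342, 678^4=1147, 678^8=399, 678^16=198, 678^32=1907; 678^46 = 678^2 * 678^4 * 678^8 * 678^32 = 1414 (mod 1963); answer 1414

1414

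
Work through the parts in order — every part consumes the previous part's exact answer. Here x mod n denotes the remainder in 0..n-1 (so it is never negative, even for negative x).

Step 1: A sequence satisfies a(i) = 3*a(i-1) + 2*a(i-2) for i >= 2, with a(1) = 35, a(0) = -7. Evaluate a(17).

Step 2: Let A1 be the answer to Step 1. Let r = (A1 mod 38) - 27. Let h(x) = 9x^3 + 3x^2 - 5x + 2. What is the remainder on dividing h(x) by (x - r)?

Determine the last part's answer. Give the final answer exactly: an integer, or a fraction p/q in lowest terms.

-51424

Step 1: a(2) = 3*(35) + 2*(-7) = 91; iterating: a(2)=91, a(3)=343, a(4)=1211, a(5)=4319, a(6)=15379, a(7)=54775, a(8)=195083, a(9)=694799, a(10)=2474563, a(11)=8813287, a(12)=31388987, a(13)=111793535, a(14)=398158579, a(15)=1418062807, a(16)=5050505579, a(17)=17987642351; answer 17987642351
Step 2: A1 = 17987642351; r = -18; remainder = value at the root: 9*(-18)^3 + 3*(-18)^2 - 5*(-18)^1 + 2 = (-52488) + (972) + (90) + (2) = -51424; answer -51424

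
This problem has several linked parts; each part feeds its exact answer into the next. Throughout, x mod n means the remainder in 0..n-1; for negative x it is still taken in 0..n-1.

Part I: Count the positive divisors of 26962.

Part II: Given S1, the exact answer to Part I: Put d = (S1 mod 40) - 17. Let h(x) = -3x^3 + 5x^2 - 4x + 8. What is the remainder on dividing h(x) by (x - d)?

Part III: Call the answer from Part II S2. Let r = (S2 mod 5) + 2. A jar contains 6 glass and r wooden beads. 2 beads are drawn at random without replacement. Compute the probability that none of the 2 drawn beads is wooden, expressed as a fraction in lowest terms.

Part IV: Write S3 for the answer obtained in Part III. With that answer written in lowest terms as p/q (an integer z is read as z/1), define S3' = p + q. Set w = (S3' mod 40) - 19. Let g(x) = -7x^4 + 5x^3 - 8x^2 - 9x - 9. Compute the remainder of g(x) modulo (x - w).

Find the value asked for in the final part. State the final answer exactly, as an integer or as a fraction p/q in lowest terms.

-481145

Part I: 26962 = 2 * 13 * 17 * 61; number of divisors = (1+1) * (1+1) * (1+1) * (1+1) = 16; answer 16
Part II: S1 = 16; d = -1; remainder = value at the root: -3*(-1)^3 + 5*(-1)^2 - 4*(-1)^1 + 8 = (3) + (5) + (4) + (8) = 20; answer 20
Part III: S2 = 20; r = 2; total draws C(8,2) = 28; favorable C(6,2) = 15; P = 15/28; answer 15/28
Part IV: S3 = 15/28; threaded value p + q = 43; w = -16; remainder = value at the root: -7*(-16)^4 + 5*(-16)^3 - 8*(-16)^2 - 9*(-16)^1 - 9 = (-458752) + (-20480) + (-2048) + (144) + (-9) = -481145; answer -481145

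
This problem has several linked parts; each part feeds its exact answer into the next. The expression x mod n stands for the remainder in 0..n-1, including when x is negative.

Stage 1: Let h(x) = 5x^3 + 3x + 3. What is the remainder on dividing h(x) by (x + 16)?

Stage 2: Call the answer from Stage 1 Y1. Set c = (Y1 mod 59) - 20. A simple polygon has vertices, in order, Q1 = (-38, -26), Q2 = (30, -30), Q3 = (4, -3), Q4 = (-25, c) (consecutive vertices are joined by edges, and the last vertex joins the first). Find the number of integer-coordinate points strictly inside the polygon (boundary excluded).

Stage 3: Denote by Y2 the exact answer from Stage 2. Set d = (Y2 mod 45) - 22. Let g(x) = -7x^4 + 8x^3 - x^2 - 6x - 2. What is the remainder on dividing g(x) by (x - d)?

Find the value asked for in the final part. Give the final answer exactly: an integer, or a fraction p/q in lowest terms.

Stage 1: remainder = value at the root: 5*(-16)^3 + 3*(-16)^1 + 3 = (-20480) + (-48) + (3) = -20525; answer -20525
Stage 2: Y1 = -20525; c = -13; cross terms: (-38*-30 - 30*-26)=1920, (30*-3 - 4*-30)=30, (4*-13 - -25*-3)=-127, (-25*-26 - -38*-13)=156; twice the area = |1979| = 1979; area = 1979/2; boundary points = 4 + 1 + 1 + 13 = 19; strictly interior points = area - boundary/2 + 1 = 981; answer 981
Stage 3: Y2 = 981; d = 14; remainder = value at the root: -7*(14)^4 + 8*(14)^3 - 1*(14)^2 - 6*(14)^1 - 2 = (-268912) + (21952) + (-196) + (-84) + (-2) = -247242; answer -247242

-247242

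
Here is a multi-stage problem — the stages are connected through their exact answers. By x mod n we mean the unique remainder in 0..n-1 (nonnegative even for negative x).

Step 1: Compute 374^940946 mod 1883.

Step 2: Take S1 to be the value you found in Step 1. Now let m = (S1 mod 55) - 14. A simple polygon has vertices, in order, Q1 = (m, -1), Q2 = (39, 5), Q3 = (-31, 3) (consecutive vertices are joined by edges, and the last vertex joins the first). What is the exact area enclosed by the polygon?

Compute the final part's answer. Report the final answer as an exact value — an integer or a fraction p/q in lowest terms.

Step 1: squarings mod 1883: 374^1=374, 374^2=534, 374^4=823, 374^8=1332, 374^16=438, 374^32=1661, 374^64=326, 374^128=828, 374^256=172, 374^512=1339, 374^1024=305, 374^2048=758, 374^4096=249, 374^8192=1745, 374^16384=214, 374^32768=604, 374^65536=1397, 374^131072=821, 374^262144=1810, 374^524288=1563; 374^940946 = 374^2 * 374^16 * 374^128 * 374^256 * 374^512 * 374^2048 * 374^4096 * 374^16384 * 374^131072 * 374^262144 * 374^524288 = 1143 (mod 1883); answer 1143
Step 2: S1 = 1143; m = 29; cross terms: (29*5 - 39*-1)=184, (39*3 - -31*5)=272, (-31*-1 - 29*3)=-56; twice the area = |400| = 400; area = 200; answer 200

200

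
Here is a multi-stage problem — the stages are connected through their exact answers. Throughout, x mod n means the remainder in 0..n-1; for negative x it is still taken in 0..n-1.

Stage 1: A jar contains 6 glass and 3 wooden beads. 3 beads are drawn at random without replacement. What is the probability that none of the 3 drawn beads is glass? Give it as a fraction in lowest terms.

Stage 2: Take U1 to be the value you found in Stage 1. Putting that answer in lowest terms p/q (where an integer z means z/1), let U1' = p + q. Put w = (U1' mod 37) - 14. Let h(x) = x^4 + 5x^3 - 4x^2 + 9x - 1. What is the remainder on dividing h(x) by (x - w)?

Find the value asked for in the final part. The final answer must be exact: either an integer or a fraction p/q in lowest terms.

Stage 1: total draws C(9,3) = 84; favorable C(3,3) = 1; P = 1/84; answer 1/84
Stage 2: U1 = 1/84; threaded value p + q = 85; w = -3; remainder = value at the root: 1*(-3)^4 + 5*(-3)^3 - 4*(-3)^2 + 9*(-3)^1 - 1 = (81) + (-135) + (-36) + (-27) + (-1) = -118; answer -118

-118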